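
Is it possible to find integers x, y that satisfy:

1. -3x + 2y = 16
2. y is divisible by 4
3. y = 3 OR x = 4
No

The full constraint system is jointly infeasible over the integers. Each constraint and what it forces:

  - -3x + 2y = 16: is a linear equation tying the variables together
  - y is divisible by 4: restricts y to multiples of 4
  - y = 3 OR x = 4: forces a choice: either y = 3 or x = 4

Split on the disjunction (y = 3 OR x = 4):
  • If y = 3: this contradicts the divisibility constraint — 3 is not a multiple of 4.
  • If x = 4: with x = 4, writing y = 4y', every remaining term of the linear equation is divisible by 8, so the left side is ≡ 0 (mod 8); but the right side 28 ≡ 4 (mod 8). No integers can satisfy it.
Both branches are infeasible, so the system has no integer solution.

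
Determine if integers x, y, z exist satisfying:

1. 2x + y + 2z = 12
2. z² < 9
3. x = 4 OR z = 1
Yes

Take x = 3, y = 4, z = 1. Substituting into each constraint:
  (1) 2(3) + 4 + 2(1) = 12 ✓
  (2) z² = (1)² = 1, and 1 < 9 ✓
  (3) z = 1, target 1 ✓ (second branch holds)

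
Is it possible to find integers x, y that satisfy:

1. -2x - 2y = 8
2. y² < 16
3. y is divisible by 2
Yes

Take x = -4, y = 0. Substituting into each constraint:
  (1) -2(-4) - 2(0) = 8 ✓
  (2) y² = (0)² = 0, and 0 < 16 ✓
  (3) 0 = 2 × 0, remainder 0 ✓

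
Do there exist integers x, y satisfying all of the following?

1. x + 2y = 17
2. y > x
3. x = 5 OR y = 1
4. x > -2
Yes

Take x = 5, y = 6. Substituting into each constraint:
  (1) 5 + 2(6) = 17 ✓
  (2) 6 > 5 ✓
  (3) x = 5, target 5 ✓ (first branch holds)
  (4) 5 > -2 ✓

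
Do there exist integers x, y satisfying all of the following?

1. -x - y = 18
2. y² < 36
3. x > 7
No

The full constraint system is jointly infeasible over the integers. Each constraint and what it forces:

  - -x - y = 18: is a linear equation tying the variables together
  - y² < 36: restricts y to |y| ≤ 5
  - x > 7: bounds one variable relative to a constant

Range argument: with x ∈ [8, ∞], y ∈ [-5, 5], the left side of the equation is at most -3, but the right side is 18 > -3. No integer solution exists.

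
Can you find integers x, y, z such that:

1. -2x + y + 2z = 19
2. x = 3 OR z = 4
Yes

Take x = 3, y = 25, z = 0. Substituting into each constraint:
  (1) -2(3) + 25 + 2(0) = 19 ✓
  (2) x = 3, target 3 ✓ (first branch holds)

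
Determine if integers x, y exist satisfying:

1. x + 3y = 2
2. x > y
Yes

Take x = 2, y = 0. Substituting into each constraint:
  (1) 2 + 3(0) = 2 ✓
  (2) 2 > 0 ✓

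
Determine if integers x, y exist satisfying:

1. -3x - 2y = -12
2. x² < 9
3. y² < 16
Yes

Take x = 2, y = 3. Substituting into each constraint:
  (1) -3(2) - 2(3) = -12 ✓
  (2) x² = (2)² = 4, and 4 < 9 ✓
  (3) y² = (3)² = 9, and 9 < 16 ✓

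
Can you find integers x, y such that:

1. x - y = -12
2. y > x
Yes

Take x = 0, y = 12. Substituting into each constraint:
  (1) 0 + (-12) = -12 ✓
  (2) 12 > 0 ✓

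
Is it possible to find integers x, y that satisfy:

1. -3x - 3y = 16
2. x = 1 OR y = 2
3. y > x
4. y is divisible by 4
No

Even the single constraint (-3x - 3y = 16) is infeasible over the integers.

  - -3x - 3y = 16: every term on the left is divisible by 3, so the LHS ≡ 0 (mod 3), but the RHS 16 is not — no integer solution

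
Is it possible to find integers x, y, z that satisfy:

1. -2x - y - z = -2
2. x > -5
Yes

Take x = 1, y = 0, z = 0. Substituting into each constraint:
  (1) -2(1) + 0 + 0 = -2 ✓
  (2) 1 > -5 ✓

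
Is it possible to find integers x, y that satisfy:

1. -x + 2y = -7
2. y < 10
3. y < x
Yes

Take x = 7, y = 0. Substituting into each constraint:
  (1) (-7) + 2(0) = -7 ✓
  (2) 0 < 10 ✓
  (3) 0 < 7 ✓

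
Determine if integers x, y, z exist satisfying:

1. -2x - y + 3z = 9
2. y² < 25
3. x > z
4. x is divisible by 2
Yes

Take x = 14, y = 2, z = 13. Substituting into each constraint:
  (1) -2(14) + (-2) + 3(13) = 9 ✓
  (2) y² = (2)² = 4, and 4 < 25 ✓
  (3) 14 > 13 ✓
  (4) 14 = 2 × 7, remainder 0 ✓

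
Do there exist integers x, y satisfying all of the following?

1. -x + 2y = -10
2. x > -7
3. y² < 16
Yes

Take x = 10, y = 0. Substituting into each constraint:
  (1) (-10) + 2(0) = -10 ✓
  (2) 10 > -7 ✓
  (3) y² = (0)² = 0, and 0 < 16 ✓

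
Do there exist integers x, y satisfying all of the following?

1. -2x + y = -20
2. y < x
Yes

Take x = 19, y = 18. Substituting into each constraint:
  (1) -2(19) + 18 = -20 ✓
  (2) 18 < 19 ✓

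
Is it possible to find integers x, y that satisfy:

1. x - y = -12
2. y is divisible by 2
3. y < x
No

A contradictory subset is {x - y = -12, y < x}. No integer assignment can satisfy these jointly:

  - x - y = -12: is a linear equation tying the variables together
  - y < x: bounds one variable relative to another variable

From the equation, x − y = -12, i.e. x − y = -12; but x > y requires x − y ≥ 1. Contradiction.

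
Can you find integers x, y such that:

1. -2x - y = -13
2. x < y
Yes

Take x = 4, y = 5. Substituting into each constraint:
  (1) -2(4) + (-5) = -13 ✓
  (2) 4 < 5 ✓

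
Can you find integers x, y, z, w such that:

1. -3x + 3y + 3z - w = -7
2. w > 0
Yes

Take x = 0, y = 0, z = -2, w = 1. Substituting into each constraint:
  (1) -3(0) + 3(0) + 3(-2) + (-1) = -7 ✓
  (2) 1 > 0 ✓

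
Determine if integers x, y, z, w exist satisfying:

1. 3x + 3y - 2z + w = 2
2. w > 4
Yes

Take x = 0, y = 1, z = 3, w = 5. Substituting into each constraint:
  (1) 3(0) + 3(1) - 2(3) + 5 = 2 ✓
  (2) 5 > 4 ✓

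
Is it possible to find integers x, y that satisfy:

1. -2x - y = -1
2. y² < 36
Yes

Take x = 0, y = 1. Substituting into each constraint:
  (1) -2(0) + (-1) = -1 ✓
  (2) y² = (1)² = 1, and 1 < 36 ✓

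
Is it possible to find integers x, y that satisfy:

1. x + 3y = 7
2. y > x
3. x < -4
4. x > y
No

A contradictory subset is {y > x, x > y}. No integer assignment can satisfy these jointly:

  - y > x: bounds one variable relative to another variable
  - x > y: bounds one variable relative to another variable

Direct contradiction: y > x and x > y cannot both hold.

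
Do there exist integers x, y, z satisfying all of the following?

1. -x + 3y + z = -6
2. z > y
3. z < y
No

A contradictory subset is {z > y, z < y}. No integer assignment can satisfy these jointly:

  - z > y: bounds one variable relative to another variable
  - z < y: bounds one variable relative to another variable

Direct contradiction: z > y and y > z cannot both hold.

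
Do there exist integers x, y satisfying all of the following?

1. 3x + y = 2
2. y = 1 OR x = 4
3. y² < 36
No

The full constraint system is jointly infeasible over the integers. Each constraint and what it forces:

  - 3x + y = 2: is a linear equation tying the variables together
  - y = 1 OR x = 4: forces a choice: either y = 1 or x = 4
  - y² < 36: restricts y to |y| ≤ 5

Split on the disjunction (y = 1 OR x = 4):
  • If y = 1: with y = 1, every remaining term of the linear equation is divisible by 3, so the left side is ≡ 0 (mod 3); but the right side 1 ≡ 1 (mod 3). No integers can satisfy it.
  • If x = 4: the equation forces y = -10, but y² < 36 requires |y| ≤ 5.
Both branches are infeasible, so the system has no integer solution.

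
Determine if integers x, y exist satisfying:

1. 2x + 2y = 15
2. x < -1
No

Even the single constraint (2x + 2y = 15) is infeasible over the integers.

  - 2x + 2y = 15: every term on the left is divisible by 2, so the LHS ≡ 0 (mod 2), but the RHS 15 is not — no integer solution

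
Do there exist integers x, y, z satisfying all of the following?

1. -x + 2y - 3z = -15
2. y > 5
Yes

Take x = 27, y = 6, z = 0. Substituting into each constraint:
  (1) (-27) + 2(6) - 3(0) = -15 ✓
  (2) 6 > 5 ✓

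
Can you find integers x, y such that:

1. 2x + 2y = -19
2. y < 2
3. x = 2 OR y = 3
No

Even the single constraint (2x + 2y = -19) is infeasible over the integers.

  - 2x + 2y = -19: every term on the left is divisible by 2, so the LHS ≡ 0 (mod 2), but the RHS -19 is not — no integer solution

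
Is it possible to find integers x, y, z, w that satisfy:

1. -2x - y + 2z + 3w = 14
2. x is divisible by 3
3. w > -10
Yes

Take x = 0, y = -14, z = 0, w = 0. Substituting into each constraint:
  (1) -2(0) + 14 + 2(0) + 3(0) = 14 ✓
  (2) 0 = 3 × 0, remainder 0 ✓
  (3) 0 > -10 ✓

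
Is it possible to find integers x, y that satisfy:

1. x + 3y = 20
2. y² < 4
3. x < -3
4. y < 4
No

A contradictory subset is {x + 3y = 20, x < -3, y < 4}. No integer assignment can satisfy these jointly:

  - x + 3y = 20: is a linear equation tying the variables together
  - x < -3: bounds one variable relative to a constant
  - y < 4: bounds one variable relative to a constant

Range argument: with x ∈ [−∞, -4], y ∈ [−∞, 3], the left side of the equation is at most 5, but the right side is 20 > 5. No integer solution exists.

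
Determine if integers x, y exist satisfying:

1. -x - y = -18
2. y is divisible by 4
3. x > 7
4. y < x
Yes

Take x = 18, y = 0. Substituting into each constraint:
  (1) (-18) + 0 = -18 ✓
  (2) 0 = 4 × 0, remainder 0 ✓
  (3) 18 > 7 ✓
  (4) 0 < 18 ✓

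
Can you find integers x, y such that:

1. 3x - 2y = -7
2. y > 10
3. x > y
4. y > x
No

A contradictory subset is {x > y, y > x}. No integer assignment can satisfy these jointly:

  - x > y: bounds one variable relative to another variable
  - y > x: bounds one variable relative to another variable

Direct contradiction: x > y and y > x cannot both hold.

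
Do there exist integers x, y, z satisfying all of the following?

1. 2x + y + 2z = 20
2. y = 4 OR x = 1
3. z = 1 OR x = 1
Yes

Take x = 1, y = 18, z = 0. Substituting into each constraint:
  (1) 2(1) + 18 + 2(0) = 20 ✓
  (2) x = 1, target 1 ✓ (second branch holds)
  (3) x = 1, target 1 ✓ (second branch holds)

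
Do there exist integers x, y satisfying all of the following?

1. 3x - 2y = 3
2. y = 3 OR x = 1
Yes

Take x = 3, y = 3. Substituting into each constraint:
  (1) 3(3) - 2(3) = 3 ✓
  (2) y = 3, target 3 ✓ (first branch holds)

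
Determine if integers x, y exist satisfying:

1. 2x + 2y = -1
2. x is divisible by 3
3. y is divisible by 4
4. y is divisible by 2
No

Even the single constraint (2x + 2y = -1) is infeasible over the integers.

  - 2x + 2y = -1: every term on the left is divisible by 2, so the LHS ≡ 0 (mod 2), but the RHS -1 is not — no integer solution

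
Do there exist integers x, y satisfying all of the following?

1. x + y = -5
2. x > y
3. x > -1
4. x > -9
Yes

Take x = 0, y = -5. Substituting into each constraint:
  (1) 0 + (-5) = -5 ✓
  (2) 0 > -5 ✓
  (3) 0 > -1 ✓
  (4) 0 > -9 ✓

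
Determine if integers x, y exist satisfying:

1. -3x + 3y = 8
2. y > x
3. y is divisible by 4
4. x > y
No

Even the single constraint (-3x + 3y = 8) is infeasible over the integers.

  - -3x + 3y = 8: every term on the left is divisible by 3, so the LHS ≡ 0 (mod 3), but the RHS 8 is not — no integer solution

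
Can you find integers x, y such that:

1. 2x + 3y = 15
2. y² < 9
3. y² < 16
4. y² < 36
Yes

Take x = 6, y = 1. Substituting into each constraint:
  (1) 2(6) + 3(1) = 15 ✓
  (2) y² = (1)² = 1, and 1 < 9 ✓
  (3) y² = (1)² = 1, and 1 < 16 ✓
  (4) y² = (1)² = 1, and 1 < 36 ✓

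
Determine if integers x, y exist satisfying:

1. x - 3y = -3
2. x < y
Yes

Take x = 0, y = 1. Substituting into each constraint:
  (1) 0 - 3(1) = -3 ✓
  (2) 0 < 1 ✓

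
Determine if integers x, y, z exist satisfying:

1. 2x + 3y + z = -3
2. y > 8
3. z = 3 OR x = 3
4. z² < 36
Yes

Take x = -18, y = 10, z = 3. Substituting into each constraint:
  (1) 2(-18) + 3(10) + 3 = -3 ✓
  (2) 10 > 8 ✓
  (3) z = 3, target 3 ✓ (first branch holds)
  (4) z² = (3)² = 9, and 9 < 36 ✓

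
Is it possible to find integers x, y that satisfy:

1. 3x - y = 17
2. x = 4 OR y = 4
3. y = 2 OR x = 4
Yes

Take x = 4, y = -5. Substituting into each constraint:
  (1) 3(4) + 5 = 17 ✓
  (2) x = 4, target 4 ✓ (first branch holds)
  (3) x = 4, target 4 ✓ (second branch holds)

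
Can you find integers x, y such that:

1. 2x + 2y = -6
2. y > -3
Yes

Take x = -3, y = 0. Substituting into each constraint:
  (1) 2(-3) + 2(0) = -6 ✓
  (2) 0 > -3 ✓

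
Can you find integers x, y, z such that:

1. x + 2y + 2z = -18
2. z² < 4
Yes

Take x = -18, y = 0, z = 0. Substituting into each constraint:
  (1) (-18) + 2(0) + 2(0) = -18 ✓
  (2) z² = (0)² = 0, and 0 < 4 ✓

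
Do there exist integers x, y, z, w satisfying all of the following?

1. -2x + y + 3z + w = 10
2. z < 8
Yes

Take x = 0, y = 10, z = 0, w = 0. Substituting into each constraint:
  (1) -2(0) + 10 + 3(0) + 0 = 10 ✓
  (2) 0 < 8 ✓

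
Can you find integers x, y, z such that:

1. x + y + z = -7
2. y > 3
Yes

Take x = 0, y = 4, z = -11. Substituting into each constraint:
  (1) 0 + 4 + (-11) = -7 ✓
  (2) 4 > 3 ✓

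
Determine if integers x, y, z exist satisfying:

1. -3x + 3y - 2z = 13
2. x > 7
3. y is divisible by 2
Yes

Take x = 9, y = 0, z = -20. Substituting into each constraint:
  (1) -3(9) + 3(0) - 2(-20) = 13 ✓
  (2) 9 > 7 ✓
  (3) 0 = 2 × 0, remainder 0 ✓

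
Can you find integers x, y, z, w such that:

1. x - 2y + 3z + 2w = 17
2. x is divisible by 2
Yes

Take x = 2, y = 0, z = 5, w = 0. Substituting into each constraint:
  (1) 2 - 2(0) + 3(5) + 2(0) = 17 ✓
  (2) 2 = 2 × 1, remainder 0 ✓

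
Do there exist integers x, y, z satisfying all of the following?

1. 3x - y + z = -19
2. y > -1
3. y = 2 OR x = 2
Yes

Take x = 2, y = 1, z = -24. Substituting into each constraint:
  (1) 3(2) + (-1) + (-24) = -19 ✓
  (2) 1 > -1 ✓
  (3) x = 2, target 2 ✓ (second branch holds)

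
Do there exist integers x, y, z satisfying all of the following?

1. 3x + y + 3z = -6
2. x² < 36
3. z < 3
Yes

Take x = -2, y = 0, z = 0. Substituting into each constraint:
  (1) 3(-2) + 0 + 3(0) = -6 ✓
  (2) x² = (-2)² = 4, and 4 < 36 ✓
  (3) 0 < 3 ✓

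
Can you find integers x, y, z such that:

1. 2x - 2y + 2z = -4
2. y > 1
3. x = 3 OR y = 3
Yes

Take x = 3, y = 2, z = -3. Substituting into each constraint:
  (1) 2(3) - 2(2) + 2(-3) = -4 ✓
  (2) 2 > 1 ✓
  (3) x = 3, target 3 ✓ (first branch holds)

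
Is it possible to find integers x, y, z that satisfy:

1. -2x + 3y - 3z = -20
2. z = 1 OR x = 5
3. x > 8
Yes

Take x = 10, y = 1, z = 1. Substituting into each constraint:
  (1) -2(10) + 3(1) - 3(1) = -20 ✓
  (2) z = 1, target 1 ✓ (first branch holds)
  (3) 10 > 8 ✓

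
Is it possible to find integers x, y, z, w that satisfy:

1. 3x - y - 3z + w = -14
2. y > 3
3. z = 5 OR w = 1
Yes

Take x = 0, y = 4, z = 5, w = 5. Substituting into each constraint:
  (1) 3(0) + (-4) - 3(5) + 5 = -14 ✓
  (2) 4 > 3 ✓
  (3) z = 5, target 5 ✓ (first branch holds)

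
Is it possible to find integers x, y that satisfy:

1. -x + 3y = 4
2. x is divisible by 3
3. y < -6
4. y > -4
No

A contradictory subset is {y < -6, y > -4}. No integer assignment can satisfy these jointly:

  - y < -6: bounds one variable relative to a constant
  - y > -4: bounds one variable relative to a constant

Direct contradiction: the bounds on y require y ≥ -3 and y ≤ -7 simultaneously, which is empty.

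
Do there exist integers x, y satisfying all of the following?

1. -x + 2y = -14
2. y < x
Yes

Take x = -12, y = -13. Substituting into each constraint:
  (1) 12 + 2(-13) = -14 ✓
  (2) -13 < -12 ✓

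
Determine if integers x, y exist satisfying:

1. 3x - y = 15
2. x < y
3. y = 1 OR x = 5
No

The full constraint system is jointly infeasible over the integers. Each constraint and what it forces:

  - 3x - y = 15: is a linear equation tying the variables together
  - x < y: bounds one variable relative to another variable
  - y = 1 OR x = 5: forces a choice: either y = 1 or x = 5

Split on the disjunction (y = 1 OR x = 5):
  • If y = 1: with y = 1, every remaining term of the linear equation is divisible by 3, so the left side is ≡ 0 (mod 3); but the right side 16 ≡ 1 (mod 3). No integers can satisfy it.
  • If x = 5: the equation forces y = 0, giving (x, y) = (5, 0), which violates y > x.
Both branches are infeasible, so the system has no integer solution.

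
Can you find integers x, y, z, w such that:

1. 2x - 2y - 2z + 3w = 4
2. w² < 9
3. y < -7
Yes

Take x = -6, y = -8, z = 0, w = 0. Substituting into each constraint:
  (1) 2(-6) - 2(-8) - 2(0) + 3(0) = 4 ✓
  (2) w² = (0)² = 0, and 0 < 9 ✓
  (3) -8 < -7 ✓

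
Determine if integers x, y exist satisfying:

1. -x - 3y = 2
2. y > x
Yes

Take x = -2, y = 0. Substituting into each constraint:
  (1) 2 - 3(0) = 2 ✓
  (2) 0 > -2 ✓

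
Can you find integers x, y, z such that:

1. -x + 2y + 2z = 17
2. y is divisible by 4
Yes

Take x = 1, y = 0, z = 9. Substituting into each constraint:
  (1) (-1) + 2(0) + 2(9) = 17 ✓
  (2) 0 = 4 × 0, remainder 0 ✓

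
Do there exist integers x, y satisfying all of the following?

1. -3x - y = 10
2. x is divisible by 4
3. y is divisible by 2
Yes

Take x = 0, y = -10. Substituting into each constraint:
  (1) -3(0) + 10 = 10 ✓
  (2) 0 = 4 × 0, remainder 0 ✓
  (3) -10 = 2 × -5, remainder 0 ✓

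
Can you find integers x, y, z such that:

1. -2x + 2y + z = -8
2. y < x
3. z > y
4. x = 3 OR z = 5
Yes

Take x = 3, y = -4, z = 6. Substituting into each constraint:
  (1) -2(3) + 2(-4) + 6 = -8 ✓
  (2) -4 < 3 ✓
  (3) 6 > -4 ✓
  (4) x = 3, target 3 ✓ (first branch holds)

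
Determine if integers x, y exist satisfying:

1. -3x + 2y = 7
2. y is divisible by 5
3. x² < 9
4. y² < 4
No

A contradictory subset is {-3x + 2y = 7, y is divisible by 5, y² < 4}. No integer assignment can satisfy these jointly:

  - -3x + 2y = 7: is a linear equation tying the variables together
  - y is divisible by 5: restricts y to multiples of 5
  - y² < 4: restricts y to |y| ≤ 1

The bounds confine y to {0} with 5 | y. For each value, substitute into the equation:
  • y = 0: the equation gives -3x = 7, so x would not be an integer.
Every case fails, so no integer solution exists.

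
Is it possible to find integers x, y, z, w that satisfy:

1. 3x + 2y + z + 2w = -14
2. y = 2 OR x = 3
Yes

Take x = 3, y = 0, z = -23, w = 0. Substituting into each constraint:
  (1) 3(3) + 2(0) + (-23) + 2(0) = -14 ✓
  (2) x = 3, target 3 ✓ (second branch holds)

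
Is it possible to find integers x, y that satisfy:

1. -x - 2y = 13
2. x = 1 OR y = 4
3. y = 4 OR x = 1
Yes

Take x = 1, y = -7. Substituting into each constraint:
  (1) (-1) - 2(-7) = 13 ✓
  (2) x = 1, target 1 ✓ (first branch holds)
  (3) x = 1, target 1 ✓ (second branch holds)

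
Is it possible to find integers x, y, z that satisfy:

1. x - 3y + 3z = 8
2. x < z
Yes

Take x = 2, y = 1, z = 3. Substituting into each constraint:
  (1) 2 - 3(1) + 3(3) = 8 ✓
  (2) 2 < 3 ✓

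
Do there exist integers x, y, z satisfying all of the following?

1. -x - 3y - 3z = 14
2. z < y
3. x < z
Yes

Take x = -11, y = 0, z = -1. Substituting into each constraint:
  (1) 11 - 3(0) - 3(-1) = 14 ✓
  (2) -1 < 0 ✓
  (3) -11 < -1 ✓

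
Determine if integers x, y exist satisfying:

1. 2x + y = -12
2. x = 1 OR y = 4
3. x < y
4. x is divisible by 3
No

The full constraint system is jointly infeasible over the integers. Each constraint and what it forces:

  - 2x + y = -12: is a linear equation tying the variables together
  - x = 1 OR y = 4: forces a choice: either x = 1 or y = 4
  - x < y: bounds one variable relative to another variable
  - x is divisible by 3: restricts x to multiples of 3

Split on the disjunction (x = 1 OR y = 4):
  • If x = 1: this contradicts the divisibility constraint — 1 is not a multiple of 3.
  • If y = 4: with y = 4, writing x = 3x', every remaining term of the linear equation is divisible by 6, so the left side is ≡ 0 (mod 6); but the right side -16 ≡ 2 (mod 6). No integers can satisfy it.
Both branches are infeasible, so the system has no integer solution.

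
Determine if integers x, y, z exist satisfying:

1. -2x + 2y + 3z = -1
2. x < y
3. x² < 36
Yes

Take x = 0, y = 1, z = -1. Substituting into each constraint:
  (1) -2(0) + 2(1) + 3(-1) = -1 ✓
  (2) 0 < 1 ✓
  (3) x² = (0)² = 0, and 0 < 36 ✓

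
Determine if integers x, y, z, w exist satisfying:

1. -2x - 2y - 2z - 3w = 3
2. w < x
Yes

Take x = 0, y = 0, z = 0, w = -1. Substituting into each constraint:
  (1) -2(0) - 2(0) - 2(0) - 3(-1) = 3 ✓
  (2) -1 < 0 ✓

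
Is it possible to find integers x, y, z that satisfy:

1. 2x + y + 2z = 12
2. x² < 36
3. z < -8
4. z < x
Yes

Take x = 0, y = 30, z = -9. Substituting into each constraint:
  (1) 2(0) + 30 + 2(-9) = 12 ✓
  (2) x² = (0)² = 0, and 0 < 36 ✓
  (3) -9 < -8 ✓
  (4) -9 < 0 ✓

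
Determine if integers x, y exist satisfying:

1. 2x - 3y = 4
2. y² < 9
Yes

Take x = 2, y = 0. Substituting into each constraint:
  (1) 2(2) - 3(0) = 4 ✓
  (2) y² = (0)² = 0, and 0 < 9 ✓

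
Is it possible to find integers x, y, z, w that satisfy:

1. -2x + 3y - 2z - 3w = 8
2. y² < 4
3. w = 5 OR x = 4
Yes

Take x = 4, y = 0, z = -2, w = -4. Substituting into each constraint:
  (1) -2(4) + 3(0) - 2(-2) - 3(-4) = 8 ✓
  (2) y² = (0)² = 0, and 0 < 4 ✓
  (3) x = 4, target 4 ✓ (second branch holds)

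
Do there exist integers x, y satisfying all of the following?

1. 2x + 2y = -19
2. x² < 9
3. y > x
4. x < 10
No

Even the single constraint (2x + 2y = -19) is infeasible over the integers.

  - 2x + 2y = -19: every term on the left is divisible by 2, so the LHS ≡ 0 (mod 2), but the RHS -19 is not — no integer solution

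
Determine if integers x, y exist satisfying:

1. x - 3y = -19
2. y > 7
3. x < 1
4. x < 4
No

A contradictory subset is {x - 3y = -19, y > 7, x < 1}. No integer assignment can satisfy these jointly:

  - x - 3y = -19: is a linear equation tying the variables together
  - y > 7: bounds one variable relative to a constant
  - x < 1: bounds one variable relative to a constant

Range argument: with x ∈ [−∞, 0], y ∈ [8, ∞], the left side of the equation is at most -24, but the right side is -19 > -24. No integer solution exists.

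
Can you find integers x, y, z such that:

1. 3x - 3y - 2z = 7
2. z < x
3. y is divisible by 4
Yes

Take x = -7, y = -4, z = -8. Substituting into each constraint:
  (1) 3(-7) - 3(-4) - 2(-8) = 7 ✓
  (2) -8 < -7 ✓
  (3) -4 = 4 × -1, remainder 0 ✓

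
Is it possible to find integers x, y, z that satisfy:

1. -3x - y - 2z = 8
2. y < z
Yes

Take x = -4, y = 0, z = 2. Substituting into each constraint:
  (1) -3(-4) + 0 - 2(2) = 8 ✓
  (2) 0 < 2 ✓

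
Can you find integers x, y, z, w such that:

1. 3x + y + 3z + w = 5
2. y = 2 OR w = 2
Yes

Take x = 0, y = 3, z = 0, w = 2. Substituting into each constraint:
  (1) 3(0) + 3 + 3(0) + 2 = 5 ✓
  (2) w = 2, target 2 ✓ (second branch holds)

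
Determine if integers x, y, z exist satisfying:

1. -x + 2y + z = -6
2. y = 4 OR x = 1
Yes

Take x = 0, y = 4, z = -14. Substituting into each constraint:
  (1) 0 + 2(4) + (-14) = -6 ✓
  (2) y = 4, target 4 ✓ (first branch holds)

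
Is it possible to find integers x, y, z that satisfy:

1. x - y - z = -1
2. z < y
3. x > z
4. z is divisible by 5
Yes

Take x = 1, y = 2, z = 0. Substituting into each constraint:
  (1) 1 + (-2) + 0 = -1 ✓
  (2) 0 < 2 ✓
  (3) 1 > 0 ✓
  (4) 0 = 5 × 0, remainder 0 ✓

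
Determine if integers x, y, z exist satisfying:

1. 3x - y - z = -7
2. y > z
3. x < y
Yes

Take x = -2, y = 1, z = 0. Substituting into each constraint:
  (1) 3(-2) + (-1) + 0 = -7 ✓
  (2) 1 > 0 ✓
  (3) -2 < 1 ✓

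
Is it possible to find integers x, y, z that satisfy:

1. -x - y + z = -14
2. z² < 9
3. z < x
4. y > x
Yes

Take x = 1, y = 13, z = 0. Substituting into each constraint:
  (1) (-1) + (-13) + 0 = -14 ✓
  (2) z² = (0)² = 0, and 0 < 9 ✓
  (3) 0 < 1 ✓
  (4) 13 > 1 ✓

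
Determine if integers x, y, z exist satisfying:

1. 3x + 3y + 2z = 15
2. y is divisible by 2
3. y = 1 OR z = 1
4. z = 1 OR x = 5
No

A contradictory subset is {3x + 3y + 2z = 15, y is divisible by 2, y = 1 OR z = 1}. No integer assignment can satisfy these jointly:

  - 3x + 3y + 2z = 15: is a linear equation tying the variables together
  - y is divisible by 2: restricts y to multiples of 2
  - y = 1 OR z = 1: forces a choice: either y = 1 or z = 1

Split on the disjunction (y = 1 OR z = 1):
  • If y = 1: this contradicts the divisibility constraint — 1 is not a multiple of 2.
  • If z = 1: with z = 1, writing y = 2y', every remaining term of the linear equation is divisible by 3, so the left side is ≡ 0 (mod 3); but the right side 13 ≡ 1 (mod 3). No integers can satisfy it.
Both branches are infeasible, so the system has no integer solution.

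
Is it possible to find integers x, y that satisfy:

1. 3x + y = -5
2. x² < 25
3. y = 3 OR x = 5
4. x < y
No

A contradictory subset is {3x + y = -5, y = 3 OR x = 5, x < y}. No integer assignment can satisfy these jointly:

  - 3x + y = -5: is a linear equation tying the variables together
  - y = 3 OR x = 5: forces a choice: either y = 3 or x = 5
  - x < y: bounds one variable relative to another variable

Split on the disjunction (y = 3 OR x = 5):
  • If y = 3: with y = 3, every remaining term of the linear equation is divisible by 3, so the left side is ≡ 0 (mod 3); but the right side -8 ≡ 1 (mod 3). No integers can satisfy it.
  • If x = 5: the equation forces y = -20, giving (x, y) = (5, -20), which violates y > x.
Both branches are infeasible, so the system has no integer solution.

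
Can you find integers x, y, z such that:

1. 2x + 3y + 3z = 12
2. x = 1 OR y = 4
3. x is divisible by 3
Yes

Take x = 0, y = 4, z = 0. Substituting into each constraint:
  (1) 2(0) + 3(4) + 3(0) = 12 ✓
  (2) y = 4, target 4 ✓ (second branch holds)
  (3) 0 = 3 × 0, remainder 0 ✓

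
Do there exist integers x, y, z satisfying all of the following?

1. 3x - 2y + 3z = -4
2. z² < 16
Yes

Take x = 0, y = 2, z = 0. Substituting into each constraint:
  (1) 3(0) - 2(2) + 3(0) = -4 ✓
  (2) z² = (0)² = 0, and 0 < 16 ✓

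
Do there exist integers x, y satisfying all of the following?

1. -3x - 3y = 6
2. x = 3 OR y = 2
Yes

Take x = 3, y = -5. Substituting into each constraint:
  (1) -3(3) - 3(-5) = 6 ✓
  (2) x = 3, target 3 ✓ (first branch holds)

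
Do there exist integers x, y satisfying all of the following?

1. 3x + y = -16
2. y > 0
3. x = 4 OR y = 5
Yes

Take x = -7, y = 5. Substituting into each constraint:
  (1) 3(-7) + 5 = -16 ✓
  (2) 5 > 0 ✓
  (3) y = 5, target 5 ✓ (second branch holds)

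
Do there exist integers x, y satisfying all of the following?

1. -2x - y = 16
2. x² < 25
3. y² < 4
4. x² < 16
No

A contradictory subset is {-2x - y = 16, y² < 4, x² < 16}. No integer assignment can satisfy these jointly:

  - -2x - y = 16: is a linear equation tying the variables together
  - y² < 4: restricts y to |y| ≤ 1
  - x² < 16: restricts x to |x| ≤ 3

Range argument: with x ∈ [-3, 3], y ∈ [-1, 1], the left side of the equation is at most 7, but the right side is 16 > 7. No integer solution exists.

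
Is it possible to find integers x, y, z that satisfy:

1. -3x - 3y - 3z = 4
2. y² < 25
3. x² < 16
No

Even the single constraint (-3x - 3y - 3z = 4) is infeasible over the integers.

  - -3x - 3y - 3z = 4: every term on the left is divisible by 3, so the LHS ≡ 0 (mod 3), but the RHS 4 is not — no integer solution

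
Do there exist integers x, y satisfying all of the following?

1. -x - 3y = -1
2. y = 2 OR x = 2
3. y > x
Yes

Take x = -5, y = 2. Substituting into each constraint:
  (1) 5 - 3(2) = -1 ✓
  (2) y = 2, target 2 ✓ (first branch holds)
  (3) 2 > -5 ✓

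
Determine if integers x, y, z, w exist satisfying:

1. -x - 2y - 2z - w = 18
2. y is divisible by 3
Yes

Take x = 0, y = 0, z = -9, w = 0. Substituting into each constraint:
  (1) 0 - 2(0) - 2(-9) + 0 = 18 ✓
  (2) 0 = 3 × 0, remainder 0 ✓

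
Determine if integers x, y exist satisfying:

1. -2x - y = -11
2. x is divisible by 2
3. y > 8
Yes

Take x = 0, y = 11. Substituting into each constraint:
  (1) -2(0) + (-11) = -11 ✓
  (2) 0 = 2 × 0, remainder 0 ✓
  (3) 11 > 8 ✓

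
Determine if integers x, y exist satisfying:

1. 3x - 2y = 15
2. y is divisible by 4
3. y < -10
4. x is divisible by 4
No

A contradictory subset is {3x - 2y = 15, x is divisible by 4}. No integer assignment can satisfy these jointly:

  - 3x - 2y = 15: is a linear equation tying the variables together
  - x is divisible by 4: restricts x to multiples of 4

Modular obstruction: writing x = 4x', every remaining term of the linear equation is divisible by 2, so the left side is ≡ 0 (mod 2); but the right side 15 ≡ 1 (mod 2). No integers can satisfy it.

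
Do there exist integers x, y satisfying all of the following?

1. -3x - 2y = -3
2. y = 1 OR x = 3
Yes

Take x = 3, y = -3. Substituting into each constraint:
  (1) -3(3) - 2(-3) = -3 ✓
  (2) x = 3, target 3 ✓ (second branch holds)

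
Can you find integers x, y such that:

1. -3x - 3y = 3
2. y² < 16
Yes

Take x = 0, y = -1. Substituting into each constraint:
  (1) -3(0) - 3(-1) = 3 ✓
  (2) y² = (-1)² = 1, and 1 < 16 ✓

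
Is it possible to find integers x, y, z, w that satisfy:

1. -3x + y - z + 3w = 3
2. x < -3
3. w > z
Yes

Take x = -4, y = -10, z = -1, w = 0. Substituting into each constraint:
  (1) -3(-4) + (-10) + 1 + 3(0) = 3 ✓
  (2) -4 < -3 ✓
  (3) 0 > -1 ✓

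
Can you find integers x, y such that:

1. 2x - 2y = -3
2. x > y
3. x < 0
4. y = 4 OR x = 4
No

Even the single constraint (2x - 2y = -3) is infeasible over the integers.

  - 2x - 2y = -3: every term on the left is divisible by 2, so the LHS ≡ 0 (mod 2), but the RHS -3 is not — no integer solution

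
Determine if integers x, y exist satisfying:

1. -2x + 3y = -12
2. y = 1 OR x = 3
Yes

Take x = 3, y = -2. Substituting into each constraint:
  (1) -2(3) + 3(-2) = -12 ✓
  (2) x = 3, target 3 ✓ (second branch holds)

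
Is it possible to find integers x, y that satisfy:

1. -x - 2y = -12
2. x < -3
Yes

Take x = -4, y = 8. Substituting into each constraint:
  (1) 4 - 2(8) = -12 ✓
  (2) -4 < -3 ✓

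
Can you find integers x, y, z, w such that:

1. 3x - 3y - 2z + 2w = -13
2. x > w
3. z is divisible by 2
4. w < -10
Yes

Take x = 0, y = -3, z = 0, w = -11. Substituting into each constraint:
  (1) 3(0) - 3(-3) - 2(0) + 2(-11) = -13 ✓
  (2) 0 > -11 ✓
  (3) 0 = 2 × 0, remainder 0 ✓
  (4) -11 < -10 ✓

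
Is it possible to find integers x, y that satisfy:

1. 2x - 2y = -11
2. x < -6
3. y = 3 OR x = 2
No

Even the single constraint (2x - 2y = -11) is infeasible over the integers.

  - 2x - 2y = -11: every term on the left is divisible by 2, so the LHS ≡ 0 (mod 2), but the RHS -11 is not — no integer solution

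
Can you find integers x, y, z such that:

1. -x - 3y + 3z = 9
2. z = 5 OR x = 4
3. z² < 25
No

The full constraint system is jointly infeasible over the integers. Each constraint and what it forces:

  - -x - 3y + 3z = 9: is a linear equation tying the variables together
  - z = 5 OR x = 4: forces a choice: either z = 5 or x = 4
  - z² < 25: restricts z to |z| ≤ 4

Split on the disjunction (z = 5 OR x = 4):
  • If z = 5: this contradicts z² < 25, which requires |z| ≤ 4.
  • If x = 4: with x = 4, every remaining term of the linear equation is divisible by 3, so the left side is ≡ 0 (mod 3); but the right side 13 ≡ 1 (mod 3). No integers can satisfy it.
Both branches are infeasible, so the system has no integer solution.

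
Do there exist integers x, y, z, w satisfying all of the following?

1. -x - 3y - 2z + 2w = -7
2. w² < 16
Yes

Take x = 1, y = 0, z = 3, w = 0. Substituting into each constraint:
  (1) (-1) - 3(0) - 2(3) + 2(0) = -7 ✓
  (2) w² = (0)² = 0, and 0 < 16 ✓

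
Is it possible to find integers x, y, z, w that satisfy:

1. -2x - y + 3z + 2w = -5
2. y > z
Yes

Take x = 0, y = 0, z = -1, w = -1. Substituting into each constraint:
  (1) -2(0) + 0 + 3(-1) + 2(-1) = -5 ✓
  (2) 0 > -1 ✓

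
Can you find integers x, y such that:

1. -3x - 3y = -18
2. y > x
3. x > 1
Yes

Take x = 2, y = 4. Substituting into each constraint:
  (1) -3(2) - 3(4) = -18 ✓
  (2) 4 > 2 ✓
  (3) 2 > 1 ✓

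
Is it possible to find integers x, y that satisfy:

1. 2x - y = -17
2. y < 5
Yes

Take x = -8, y = 1. Substituting into each constraint:
  (1) 2(-8) + (-1) = -17 ✓
  (2) 1 < 5 ✓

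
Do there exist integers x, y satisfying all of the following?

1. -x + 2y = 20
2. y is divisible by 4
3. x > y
Yes

Take x = 28, y = 24. Substituting into each constraint:
  (1) (-28) + 2(24) = 20 ✓
  (2) 24 = 4 × 6, remainder 0 ✓
  (3) 28 > 24 ✓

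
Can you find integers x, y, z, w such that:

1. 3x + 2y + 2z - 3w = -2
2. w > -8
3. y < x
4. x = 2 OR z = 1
Yes

Take x = -1, y = -2, z = 1, w = -1. Substituting into each constraint:
  (1) 3(-1) + 2(-2) + 2(1) - 3(-1) = -2 ✓
  (2) -1 > -8 ✓
  (3) -2 < -1 ✓
  (4) z = 1, target 1 ✓ (second branch holds)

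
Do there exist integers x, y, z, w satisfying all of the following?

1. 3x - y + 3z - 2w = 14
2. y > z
Yes

Take x = 5, y = 1, z = 0, w = 0. Substituting into each constraint:
  (1) 3(5) + (-1) + 3(0) - 2(0) = 14 ✓
  (2) 1 > 0 ✓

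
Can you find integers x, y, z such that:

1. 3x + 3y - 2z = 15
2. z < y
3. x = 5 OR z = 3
Yes

Take x = 3, y = 4, z = 3. Substituting into each constraint:
  (1) 3(3) + 3(4) - 2(3) = 15 ✓
  (2) 3 < 4 ✓
  (3) z = 3, target 3 ✓ (second branch holds)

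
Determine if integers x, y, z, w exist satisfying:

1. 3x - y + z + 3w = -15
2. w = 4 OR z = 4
Yes

Take x = -9, y = 0, z = 0, w = 4. Substituting into each constraint:
  (1) 3(-9) + 0 + 0 + 3(4) = -15 ✓
  (2) w = 4, target 4 ✓ (first branch holds)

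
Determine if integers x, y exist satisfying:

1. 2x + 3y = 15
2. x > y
Yes

Take x = 6, y = 1. Substituting into each constraint:
  (1) 2(6) + 3(1) = 15 ✓
  (2) 6 > 1 ✓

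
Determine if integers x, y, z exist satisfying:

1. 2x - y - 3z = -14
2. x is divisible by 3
Yes

Take x = 0, y = 14, z = 0. Substituting into each constraint:
  (1) 2(0) + (-14) - 3(0) = -14 ✓
  (2) 0 = 3 × 0, remainder 0 ✓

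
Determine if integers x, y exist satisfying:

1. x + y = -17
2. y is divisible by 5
Yes

Take x = -17, y = 0. Substituting into each constraint:
  (1) (-17) + 0 = -17 ✓
  (2) 0 = 5 × 0, remainder 0 ✓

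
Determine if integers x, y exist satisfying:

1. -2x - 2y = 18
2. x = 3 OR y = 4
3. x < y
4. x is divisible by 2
No

The full constraint system is jointly infeasible over the integers. Each constraint and what it forces:

  - -2x - 2y = 18: is a linear equation tying the variables together
  - x = 3 OR y = 4: forces a choice: either x = 3 or y = 4
  - x < y: bounds one variable relative to another variable
  - x is divisible by 2: restricts x to multiples of 2

Split on the disjunction (x = 3 OR y = 4):
  • If x = 3: this contradicts the divisibility constraint — 3 is not a multiple of 2.
  • If y = 4: with y = 4, writing x = 2x', every remaining term of the linear equation is divisible by 4, so the left side is ≡ 0 (mod 4); but the right side 26 ≡ 2 (mod 4). No integers can satisfy it.
Both branches are infeasible, so the system has no integer solution.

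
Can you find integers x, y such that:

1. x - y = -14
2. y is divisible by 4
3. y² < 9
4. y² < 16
Yes

Take x = -14, y = 0. Substituting into each constraint:
  (1) (-14) + 0 = -14 ✓
  (2) 0 = 4 × 0, remainder 0 ✓
  (3) y² = (0)² = 0, and 0 < 9 ✓
  (4) y² = (0)² = 0, and 0 < 16 ✓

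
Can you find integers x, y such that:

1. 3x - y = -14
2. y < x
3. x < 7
Yes

Take x = -8, y = -10. Substituting into each constraint:
  (1) 3(-8) + 10 = -14 ✓
  (2) -10 < -8 ✓
  (3) -8 < 7 ✓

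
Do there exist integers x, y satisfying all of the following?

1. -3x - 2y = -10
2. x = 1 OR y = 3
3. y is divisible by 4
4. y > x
No

A contradictory subset is {-3x - 2y = -10, x = 1 OR y = 3}. No integer assignment can satisfy these jointly:

  - -3x - 2y = -10: is a linear equation tying the variables together
  - x = 1 OR y = 3: forces a choice: either x = 1 or y = 3

Split on the disjunction (x = 1 OR y = 3):
  • If x = 1: with x = 1, every remaining term of the linear equation is divisible by 2, so the left side is ≡ 0 (mod 2); but the right side -7 ≡ 1 (mod 2). No integers can satisfy it.
  • If y = 3: with y = 3, every remaining term of the linear equation is divisible by 3, so the left side is ≡ 0 (mod 3); but the right side -4 ≡ 2 (mod 3). No integers can satisfy it.
Both branches are infeasible, so the system has no integer solution.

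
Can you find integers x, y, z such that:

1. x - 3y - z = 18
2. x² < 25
Yes

Take x = 0, y = -6, z = 0. Substituting into each constraint:
  (1) 0 - 3(-6) + 0 = 18 ✓
  (2) x² = (0)² = 0, and 0 < 25 ✓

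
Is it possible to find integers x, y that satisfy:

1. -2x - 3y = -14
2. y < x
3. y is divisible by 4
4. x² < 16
No

A contradictory subset is {-2x - 3y = -14, y < x, x² < 16}. No integer assignment can satisfy these jointly:

  - -2x - 3y = -14: is a linear equation tying the variables together
  - y < x: bounds one variable relative to another variable
  - x² < 16: restricts x to |x| ≤ 3

Propagating the comparison: y < x and x ≤ 3 give y ≤ 2. Range argument: with x ∈ [-3, 3], y ∈ [−∞, 2], the left side of the equation is at least -12, but the right side is -14 < -12. No integer solution exists.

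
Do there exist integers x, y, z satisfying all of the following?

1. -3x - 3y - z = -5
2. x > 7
Yes

Take x = 8, y = 0, z = -19. Substituting into each constraint:
  (1) -3(8) - 3(0) + 19 = -5 ✓
  (2) 8 > 7 ✓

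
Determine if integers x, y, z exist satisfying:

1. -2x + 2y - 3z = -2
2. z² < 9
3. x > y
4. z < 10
Yes

Take x = 0, y = -1, z = 0. Substituting into each constraint:
  (1) -2(0) + 2(-1) - 3(0) = -2 ✓
  (2) z² = (0)² = 0, and 0 < 9 ✓
  (3) 0 > -1 ✓
  (4) 0 < 10 ✓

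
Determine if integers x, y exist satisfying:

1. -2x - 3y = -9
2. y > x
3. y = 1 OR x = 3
No

The full constraint system is jointly infeasible over the integers. Each constraint and what it forces:

  - -2x - 3y = -9: is a linear equation tying the variables together
  - y > x: bounds one variable relative to another variable
  - y = 1 OR x = 3: forces a choice: either y = 1 or x = 3

Split on the disjunction (y = 1 OR x = 3):
  • If y = 1: the equation forces x = 3, giving (y, x) = (1, 3), which violates y > x.
  • If x = 3: the equation forces y = 1, giving (x, y) = (3, 1), which violates y > x.
Both branches are infeasible, so the system has no integer solution.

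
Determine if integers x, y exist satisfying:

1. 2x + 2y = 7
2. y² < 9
No

Even the single constraint (2x + 2y = 7) is infeasible over the integers.

  - 2x + 2y = 7: every term on the left is divisible by 2, so the LHS ≡ 0 (mod 2), but the RHS 7 is not — no integer solution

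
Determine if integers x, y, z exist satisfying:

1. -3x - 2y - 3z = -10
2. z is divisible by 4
Yes

Take x = 2, y = 2, z = 0. Substituting into each constraint:
  (1) -3(2) - 2(2) - 3(0) = -10 ✓
  (2) 0 = 4 × 0, remainder 0 ✓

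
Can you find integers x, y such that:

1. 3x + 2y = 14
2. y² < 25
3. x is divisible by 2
Yes

Take x = 4, y = 1. Substituting into each constraint:
  (1) 3(4) + 2(1) = 14 ✓
  (2) y² = (1)² = 1, and 1 < 25 ✓
  (3) 4 = 2 × 2, remainder 0 ✓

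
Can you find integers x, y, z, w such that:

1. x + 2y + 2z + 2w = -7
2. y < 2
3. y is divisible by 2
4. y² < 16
Yes

Take x = -7, y = 0, z = 0, w = 0. Substituting into each constraint:
  (1) (-7) + 2(0) + 2(0) + 2(0) = -7 ✓
  (2) 0 < 2 ✓
  (3) 0 = 2 × 0, remainder 0 ✓
  (4) y² = (0)² = 0, and 0 < 16 ✓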